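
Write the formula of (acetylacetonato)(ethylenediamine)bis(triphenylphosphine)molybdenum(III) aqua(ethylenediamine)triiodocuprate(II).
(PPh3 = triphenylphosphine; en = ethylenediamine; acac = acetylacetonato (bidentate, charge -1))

[Mo(acac)(en)(PPh3)2][Cu(en)(H2O)I3]2

Cation [Mo…]: ligand charges -1, Mo(III) ⇒ ion charge 2+.
Anion [Cu…]: ligand charges -3, Cu(II) ⇒ ion charge 1−.
One 2+ cation requires 2 of the 1− anion.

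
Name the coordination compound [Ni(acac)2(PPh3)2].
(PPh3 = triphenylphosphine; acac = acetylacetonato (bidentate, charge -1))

There is no counter-ion, so the complex is neutral overall.
Ligand charges: 2×triphenylphosphine (neutral), 2×acetylacetonato (-1 each); total -2. So Ni + (-2) = 0, giving Ni = +2.
Ligands are named alphabetically: acetylacetonato before triphenylphosphine.

bis(acetylacetonato)bis(triphenylphosphine)nickel(II)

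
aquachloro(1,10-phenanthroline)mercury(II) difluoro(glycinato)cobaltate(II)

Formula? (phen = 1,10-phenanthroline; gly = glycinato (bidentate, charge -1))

Cation [Hg…]: ligand charges -1, Hg(II) ⇒ ion charge 1+.
Anion [Co…]: ligand charges -3, Co(II) ⇒ ion charge 1−.

[HgCl(H2O)(phen)][CoF2(gly)]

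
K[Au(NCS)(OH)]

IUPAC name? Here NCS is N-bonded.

potassium hydroxoisothiocyanatoaurate(I)

The 1 potassium counter-ion carries a total charge of +1, so each complex ion is 1−.
Ligand charges: 1×isothiocyanato (-1 each), 1×hydroxo (-1 each); total -2. So Au + (-2) = 1−, giving Au = +1.
Ligands are named alphabetically: hydroxo before isothiocyanato.
The complex ion is anionic, so gold takes the -ate form aurate(I).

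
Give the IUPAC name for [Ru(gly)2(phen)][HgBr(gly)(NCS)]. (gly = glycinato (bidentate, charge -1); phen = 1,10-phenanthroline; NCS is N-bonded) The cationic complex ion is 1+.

Both ions are complex: the cation is named first with the plain metal name, the anion second with the -ate form; each ion's ligands are alphabetised independently.
The complex cation is given as 1+; its ligand charges sum to -2, so Ru = +3.
A 1:1 salt means the anion carries the equal and opposite charge, 1−.
Anion: ligand charges sum to -3; for the ion to be 1−, Hg = +2.

bis(glycinato)(1,10-phenanthroline)ruthenium(III) bromo(glycinato)isothiocyanatomercurate(II)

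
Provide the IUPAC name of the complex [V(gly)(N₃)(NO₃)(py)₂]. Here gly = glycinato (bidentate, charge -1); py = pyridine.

azido(glycinato)nitratobis(pyridine)vanadium(III)

There is no counter-ion, so the complex is neutral overall.
Ligand charges: 1×azido (-1 each), 1×glycinato (-1 each), 1×nitrato (-1 each), 2×pyridine (neutral); total -3. So V + (-3) = 0, giving V = +3.
Ligands are named alphabetically: azido before glycinato before nitrato before pyridine.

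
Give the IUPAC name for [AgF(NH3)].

amminefluorosilver(I)

There is no counter-ion, so the complex is neutral overall.
Ligand charges: 1×ammine (neutral), 1×fluoro (-1 each); total -1. So Ag + (-1) = 0, giving Ag = +1.
Ligands are named alphabetically: ammine before fluoro.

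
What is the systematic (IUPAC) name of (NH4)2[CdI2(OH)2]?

The 2 ammonium counter-ions carry a total charge of +2, so each complex ion is 2−.
Ligand charges: 2×hydroxo (-1 each), 2×iodo (-1 each); total -4. So Cd + (-4) = 2−, giving Cd = +2.
Ligands are named alphabetically: hydroxo before iodo.
The complex ion is anionic, so cadmium takes the -ate form cadmate(II).

ammonium dihydroxodiiodocadmate(II)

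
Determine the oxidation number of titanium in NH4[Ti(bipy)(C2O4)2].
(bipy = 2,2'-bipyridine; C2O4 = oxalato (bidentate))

1 ammonium outside the brackets (+1 each) → the complex ion is 1−.
Ligand charges: 1×bipy neutral; 2×C2O4 = -4; sum -4.
Ti + (-4) = 1− ⇒ Ti is +3.

+3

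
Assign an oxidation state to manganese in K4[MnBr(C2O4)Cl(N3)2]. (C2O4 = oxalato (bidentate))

4 potassium outside the brackets (+1 each) → the complex ion is 4−.
Ligand charges: 2×N3 = -2; 1×C2O4 = -2; 1×Br = -1; 1×Cl = -1; sum -6.
Mn + (-6) = 4− ⇒ Mn is +2.

+2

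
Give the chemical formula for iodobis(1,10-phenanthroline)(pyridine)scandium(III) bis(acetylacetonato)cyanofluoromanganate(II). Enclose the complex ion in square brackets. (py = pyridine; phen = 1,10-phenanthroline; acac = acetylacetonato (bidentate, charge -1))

Cation [Sc…]: ligand charges -1, Sc(III) ⇒ ion charge 2+.
Anion [Mn…]: ligand charges -4, Mn(II) ⇒ ion charge 2−.

[ScI(phen)2(py)][Mn(acac)2(CN)F]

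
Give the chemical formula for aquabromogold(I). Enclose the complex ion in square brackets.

Ligands: 1 aqua (H2O, neutral), 1 bromo (Br, -1). Ligand charge sum = -1.
With Au in oxidation state +1, the complex ion is [Au...].

[AuBr(H2O)]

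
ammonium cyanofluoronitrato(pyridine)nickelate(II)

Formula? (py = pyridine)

NH4[Ni(CN)F(NO3)(py)]

Ligands: 1 fluoro (F, -1), 1 pyridine (py, neutral), 1 cyano (CN, -1), 1 nitrato (NO3, -1). Ligand charge sum = -3.
Charge balance with ammonium (+1) requires 1 complex ion per 1 ammonium.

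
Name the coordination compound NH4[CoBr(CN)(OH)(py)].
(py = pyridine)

The 1 ammonium counter-ion carries a total charge of +1, so each complex ion is 1−.
Ligand charges: 1×hydroxo (-1 each), 1×pyridine (neutral), 1×cyano (-1 each), 1×bromo (-1 each); total -3. So Co + (-3) = 1−, giving Co = +2.
Ligands are named alphabetically: bromo before cyano before hydroxo before pyridine.
The complex ion is anionic, so cobalt takes the -ate form cobaltate(II).

ammonium bromocyanohydroxo(pyridine)cobaltate(II)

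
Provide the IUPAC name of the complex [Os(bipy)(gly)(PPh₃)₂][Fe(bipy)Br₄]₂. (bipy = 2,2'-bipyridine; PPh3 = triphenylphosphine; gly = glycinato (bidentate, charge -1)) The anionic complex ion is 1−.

(2,2'-bipyridine)(glycinato)bis(triphenylphosphine)osmium(III) (2,2'-bipyridine)tetrabromoferrate(III)

The complex anion is given as 1−; its ligand charges sum to -4, so Fe = +3.
With 2 anions per cation, the cation must be 2×1 = 2+.
Cation: ligand charges sum to -1; for the ion to be 2+, Os = +3.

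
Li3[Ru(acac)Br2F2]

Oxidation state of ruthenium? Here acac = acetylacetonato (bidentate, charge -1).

+2

3 lithium outside the brackets (+1 each) → the complex ion is 3−.
Ligand charges: 2×Br = -2; 1×acac = -1; 2×F = -2; sum -5.
Ru + (-5) = 3− ⇒ Ru is +2.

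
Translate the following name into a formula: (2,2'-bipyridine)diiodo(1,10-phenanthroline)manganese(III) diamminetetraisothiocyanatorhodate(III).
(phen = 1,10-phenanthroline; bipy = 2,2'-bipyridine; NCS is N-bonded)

[Mn(bipy)I2(phen)][Rh(NCS)4(NH3)2]

Cation [Mn…]: ligand charges -2, Mn(III) ⇒ ion charge 1+.
Anion [Rh…]: ligand charges -4, Rh(III) ⇒ ion charge 1−.
One 1+ cation balances one 1− anion.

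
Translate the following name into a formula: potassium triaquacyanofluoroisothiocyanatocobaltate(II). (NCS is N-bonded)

K[Co(CN)F(H2O)3(NCS)]

Ligands: 1 cyano (CN, -1), 3 aqua (H2O, neutral), 1 isothiocyanato (NCS, -1), 1 fluoro (F, -1). Ligand charge sum = -3.
With Co in oxidation state +2, the complex ion is [Co...]^1−.
Charge balance with potassium (+1) requires 1 complex ion per 1 potassium.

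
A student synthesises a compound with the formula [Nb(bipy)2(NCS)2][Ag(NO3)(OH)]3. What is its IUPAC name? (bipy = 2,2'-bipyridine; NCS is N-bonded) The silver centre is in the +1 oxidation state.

bis(2,2'-bipyridine)diisothiocyanatoniobium(V) hydroxonitratoargentate(I)

Ag is given as +1; the anion's ligand charges sum to -2, so the complex anion is 1−.
With 3 anions per cation, the cation must be 3×1 = 3+.
Cation: ligand charges sum to -2; for the ion to be 3+, Nb = +5.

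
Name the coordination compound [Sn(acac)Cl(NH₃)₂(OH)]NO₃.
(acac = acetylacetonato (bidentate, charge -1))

The 1 nitrate counter-ion carries a total charge of -1, so each complex ion is 1+.
Ligand charges: 1×acetylacetonato (-1 each), 1×chloro (-1 each), 1×hydroxo (-1 each), 2×ammine (neutral); total -3. So Sn + (-3) = 1+, giving Sn = +4.
Ligands are named alphabetically: acetylacetonato before ammine before chloro before hydroxo.

(acetylacetonato)diamminechlorohydroxotin(IV) nitrate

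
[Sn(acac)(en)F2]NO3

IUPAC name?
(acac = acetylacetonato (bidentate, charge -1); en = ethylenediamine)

(acetylacetonato)(ethylenediamine)difluorotin(IV) nitrate

The 1 nitrate counter-ion carries a total charge of -1, so each complex ion is 1+.
Ligand charges: 1×acetylacetonato (-1 each), 2×fluoro (-1 each), 1×ethylenediamine (neutral); total -3. So Sn + (-3) = 1+, giving Sn = +4.
Ligands are named alphabetically: acetylacetonato before ethylenediamine before fluoro.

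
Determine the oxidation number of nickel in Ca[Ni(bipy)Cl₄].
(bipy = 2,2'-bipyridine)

+2

1 calcium outside the brackets (+2 each) → the complex ion is 2−.
Ligand charges: 1×bipy neutral; 4×Cl = -4; sum -4.
Ni + (-4) = 2− ⇒ Ni is +2.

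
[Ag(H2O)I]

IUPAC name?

There is no counter-ion, so the complex is neutral overall.
Ligand charges: 1×iodo (-1 each), 1×aqua (neutral); total -1. So Ag + (-1) = 0, giving Ag = +1.
Ligands are named alphabetically: aqua before iodo.

aquaiodosilver(I)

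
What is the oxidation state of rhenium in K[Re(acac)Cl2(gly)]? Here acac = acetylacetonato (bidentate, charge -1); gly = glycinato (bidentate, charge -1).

+3

1 potassium outside the brackets (+1 each) → the complex ion is 1−.
Ligand charges: 2×Cl = -2; 1×acac = -1; 1×gly = -1; sum -4.
Re + (-4) = 1− ⇒ Re is +3.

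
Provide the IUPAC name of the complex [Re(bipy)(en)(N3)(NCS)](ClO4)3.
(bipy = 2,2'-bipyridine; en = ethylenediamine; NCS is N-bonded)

The 3 perchlorate counter-ions carry a total charge of -3, so each complex ion is 3+.
Ligand charges: 1×azido (-1 each), 1×2,2'-bipyridine (neutral), 1×ethylenediamine (neutral), 1×isothiocyanato (-1 each); total -2. So Re + (-2) = 3+, giving Re = +5.
Ligands are named alphabetically: azido before bipyridine before ethylenediamine before isothiocyanato.

azido(2,2'-bipyridine)(ethylenediamine)isothiocyanatorhenium(V) perchlorate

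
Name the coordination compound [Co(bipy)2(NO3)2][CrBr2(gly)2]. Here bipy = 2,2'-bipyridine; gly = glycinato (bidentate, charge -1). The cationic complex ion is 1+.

bis(2,2'-bipyridine)dinitratocobalt(III) dibromobis(glycinato)chromate(III)

Both ions are complex: the cation is named first with the plain metal name, the anion second with the -ate form; each ion's ligands are alphabetised independently.
The complex cation is given as 1+; its ligand charges sum to -2, so Co = +3.
A 1:1 salt means the anion carries the equal and opposite charge, 1−.
Anion: ligand charges sum to -4; for the ion to be 1−, Cr = +3.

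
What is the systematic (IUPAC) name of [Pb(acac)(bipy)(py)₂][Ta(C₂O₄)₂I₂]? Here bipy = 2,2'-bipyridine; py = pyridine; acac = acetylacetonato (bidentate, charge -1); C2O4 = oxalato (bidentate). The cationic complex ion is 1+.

(acetylacetonato)(2,2'-bipyridine)bis(pyridine)lead(II) diiododioxalatotantalate(V)

Both ions are complex: the cation is named first with the plain metal name, the anion second with the -ate form; each ion's ligands are alphabetised independently.
The complex cation is given as 1+; its ligand charges sum to -1, so Pb = +2.
A 1:1 salt means the anion carries the equal and opposite charge, 1−.
Anion: ligand charges sum to -6; for the ion to be 1−, Ta = +5.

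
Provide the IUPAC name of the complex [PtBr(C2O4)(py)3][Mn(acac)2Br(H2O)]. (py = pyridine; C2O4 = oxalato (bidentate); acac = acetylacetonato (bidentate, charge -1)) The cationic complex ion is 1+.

bromooxalatotris(pyridine)platinum(IV) bis(acetylacetonato)aquabromomanganate(II)

Both ions are complex: the cation is named first with the plain metal name, the anion second with the -ate form; each ion's ligands are alphabetised independently.
The complex cation is given as 1+; its ligand charges sum to -3, so Pt = +4.
A 1:1 salt means the anion carries the equal and opposite charge, 1−.
Anion: ligand charges sum to -3; for the ion to be 1−, Mn = +2.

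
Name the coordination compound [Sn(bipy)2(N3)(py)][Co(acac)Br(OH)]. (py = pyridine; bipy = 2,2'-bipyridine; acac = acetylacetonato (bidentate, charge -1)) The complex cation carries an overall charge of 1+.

azidobis(2,2'-bipyridine)(pyridine)tin(II) (acetylacetonato)bromohydroxocobaltate(II)

Both ions are complex: the cation is named first with the plain metal name, the anion second with the -ate form; each ion's ligands are alphabetised independently.
The complex cation is given as 1+; its ligand charges sum to -1, so Sn = +2.
A 1:1 salt means the anion carries the equal and opposite charge, 1−.
Anion: ligand charges sum to -3; for the ion to be 1−, Co = +2.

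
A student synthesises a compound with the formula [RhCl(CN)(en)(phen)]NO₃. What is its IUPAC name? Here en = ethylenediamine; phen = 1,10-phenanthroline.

The 1 nitrate counter-ion carries a total charge of -1, so each complex ion is 1+.
Ligand charges: 1×cyano (-1 each), 1×ethylenediamine (neutral), 1×chloro (-1 each), 1×1,10-phenanthroline (neutral); total -2. So Rh + (-2) = 1+, giving Rh = +3.
Ligands are named alphabetically: chloro before cyano before ethylenediamine before phenanthroline.

chlorocyano(ethylenediamine)(1,10-phenanthroline)rhodium(III) nitrate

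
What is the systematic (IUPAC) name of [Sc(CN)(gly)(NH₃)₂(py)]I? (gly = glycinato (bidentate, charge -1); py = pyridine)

The 1 iodide counter-ion carries a total charge of -1, so each complex ion is 1+.
Ligand charges: 1×cyano (-1 each), 1×glycinato (-1 each), 2×ammine (neutral), 1×pyridine (neutral); total -2. So Sc + (-2) = 1+, giving Sc = +3.
Ligands are named alphabetically: ammine before cyano before glycinato before pyridine.

diamminecyano(glycinato)(pyridine)scandium(III) iodide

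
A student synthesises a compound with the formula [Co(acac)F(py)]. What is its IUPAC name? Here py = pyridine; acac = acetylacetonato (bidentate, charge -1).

(acetylacetonato)fluoro(pyridine)cobalt(II)

There is no counter-ion, so the complex is neutral overall.
Ligand charges: 1×pyridine (neutral), 1×fluoro (-1 each), 1×acetylacetonato (-1 each); total -2. So Co + (-2) = 0, giving Co = +2.
Ligands are named alphabetically: acetylacetonato before fluoro before pyridine.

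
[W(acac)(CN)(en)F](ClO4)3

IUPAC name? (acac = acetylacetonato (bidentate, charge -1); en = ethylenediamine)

The 3 perchlorate counter-ions carry a total charge of -3, so each complex ion is 3+.
Ligand charges: 1×acetylacetonato (-1 each), 1×cyano (-1 each), 1×fluoro (-1 each), 1×ethylenediamine (neutral); total -3. So W + (-3) = 3+, giving W = +6.
Ligands are named alphabetically: acetylacetonato before cyano before ethylenediamine before fluoro.

(acetylacetonato)cyano(ethylenediamine)fluorotungsten(VI) perchlorate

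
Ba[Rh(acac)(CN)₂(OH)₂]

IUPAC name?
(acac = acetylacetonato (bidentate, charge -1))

The 1 barium counter-ion carries a total charge of +2, so each complex ion is 2−.
Ligand charges: 2×cyano (-1 each), 2×hydroxo (-1 each), 1×acetylacetonato (-1 each); total -5. So Rh + (-5) = 2−, giving Rh = +3.
Ligands are named alphabetically: acetylacetonato before cyano before hydroxo.
The complex ion is anionic, so rhodium takes the -ate form rhodate(III).

barium (acetylacetonato)dicyanodihydroxorhodate(III)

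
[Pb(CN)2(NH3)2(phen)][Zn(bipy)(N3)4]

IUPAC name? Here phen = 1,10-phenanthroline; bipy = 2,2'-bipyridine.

diamminedicyano(1,10-phenanthroline)lead(IV) tetraazido(2,2'-bipyridine)zincate(II)

Both ions are complex: the cation is named first with the plain metal name, the anion second with the -ate form; each ion's ligands are alphabetised independently.
Zinc is always +2 in its complexes; the anion's ligand charges sum to -4, so the complex anion is 2−.
A 1:1 salt means the cation carries the equal and opposite charge, 2+.
Cation: ligand charges sum to -2; for the ion to be 2+, Pb = +4.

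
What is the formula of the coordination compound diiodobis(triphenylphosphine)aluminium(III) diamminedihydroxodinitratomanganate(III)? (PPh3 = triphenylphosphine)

[AlI2(PPh3)2][Mn(NH3)2(NO3)2(OH)2]

Cation [Al…]: ligand charges -2, Al(III) ⇒ ion charge 1+.
Anion [Mn…]: ligand charges -4, Mn(III) ⇒ ion charge 1−.
One 1+ cation balances one 1− anion.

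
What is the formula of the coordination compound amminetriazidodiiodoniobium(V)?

[NbI2(N3)3(NH3)]

Ligands: 3 azido (N3, -1), 2 iodo (I, -1), 1 ammine (NH3, neutral). Ligand charge sum = -5.
With Nb in oxidation state +5, the complex ion is [Nb...].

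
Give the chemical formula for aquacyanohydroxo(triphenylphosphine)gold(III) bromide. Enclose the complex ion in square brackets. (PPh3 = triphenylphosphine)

Ligands: 1 aqua (H2O, neutral), 1 triphenylphosphine (PPh3, neutral), 1 hydroxo (OH, -1), 1 cyano (CN, -1). Ligand charge sum = -2.
Charge balance with bromide (-1) requires 1 complex ion per 1 bromide.

[Au(CN)(H2O)(OH)(PPh3)]Br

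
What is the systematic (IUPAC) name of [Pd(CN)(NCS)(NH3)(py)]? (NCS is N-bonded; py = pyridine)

There is no counter-ion, so the complex is neutral overall.
Ligand charges: 1×isothiocyanato (-1 each), 1×pyridine (neutral), 1×ammine (neutral), 1×cyano (-1 each); total -2. So Pd + (-2) = 0, giving Pd = +2.
Ligands are named alphabetically: ammine before cyano before isothiocyanato before pyridine.

amminecyanoisothiocyanato(pyridine)palladium(II)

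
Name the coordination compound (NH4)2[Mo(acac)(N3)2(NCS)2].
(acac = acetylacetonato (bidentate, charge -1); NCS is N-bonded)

The 2 ammonium counter-ions carry a total charge of +2, so each complex ion is 2−.
Ligand charges: 1×acetylacetonato (-1 each), 2×isothiocyanato (-1 each), 2×azido (-1 each); total -5. So Mo + (-5) = 2−, giving Mo = +3.
Ligands are named alphabetically: acetylacetonato before azido before isothiocyanato.
The complex ion is anionic, so molybdenum takes the -ate form molybdate(III).

ammonium (acetylacetonato)diazidodiisothiocyanatomolybdate(III)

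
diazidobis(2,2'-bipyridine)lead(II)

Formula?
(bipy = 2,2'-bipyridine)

[Pb(bipy)2(N3)2]

Ligands: 2 azido (N3, -1), 2 2,2'-bipyridine (bipy, neutral). Ligand charge sum = -2.
With Pb in oxidation state +2, the complex ion is [Pb...].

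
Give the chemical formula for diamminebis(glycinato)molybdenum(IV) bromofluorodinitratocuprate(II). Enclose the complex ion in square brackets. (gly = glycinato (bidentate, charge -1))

Cation [Mo…]: ligand charges -2, Mo(IV) ⇒ ion charge 2+.
Anion [Cu…]: ligand charges -4, Cu(II) ⇒ ion charge 2−.
One 2+ cation balances one 2− anion.

[Mo(gly)2(NH3)2][CuBrF(NO3)2]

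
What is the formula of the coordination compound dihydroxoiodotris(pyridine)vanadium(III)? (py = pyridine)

Ligands: 2 hydroxo (OH, -1), 3 pyridine (py, neutral), 1 iodo (I, -1). Ligand charge sum = -3.
With V in oxidation state +3, the complex ion is [V...].

[VI(OH)2(py)3]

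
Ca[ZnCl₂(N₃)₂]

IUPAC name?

The 1 calcium counter-ion carries a total charge of +2, so each complex ion is 2−.
Ligand charges: 2×azido (-1 each), 2×chloro (-1 each); total -4. So Zn + (-4) = 2−, giving Zn = +2.
Ligands are named alphabetically: azido before chloro.
The complex ion is anionic, so zinc takes the -ate form zincate(II).

calcium diazidodichlorozincate(II)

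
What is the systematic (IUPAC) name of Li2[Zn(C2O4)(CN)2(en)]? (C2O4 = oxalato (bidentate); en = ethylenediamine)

The 2 lithium counter-ions carry a total charge of +2, so each complex ion is 2−.
Ligand charges: 2×cyano (-1 each), 1×oxalato (-2 each), 1×ethylenediamine (neutral); total -4. So Zn + (-4) = 2−, giving Zn = +2.
Ligands are named alphabetically: cyano before ethylenediamine before oxalato.
The complex ion is anionic, so zinc takes the -ate form zincate(II).

lithium dicyano(ethylenediamine)oxalatozincate(II)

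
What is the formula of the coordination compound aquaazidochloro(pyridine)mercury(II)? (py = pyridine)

Ligands: 1 azido (N3, -1), 1 chloro (Cl, -1), 1 pyridine (py, neutral), 1 aqua (H2O, neutral). Ligand charge sum = -2.
With Hg in oxidation state +2, the complex ion is [Hg...].

[HgCl(H2O)(N3)(py)]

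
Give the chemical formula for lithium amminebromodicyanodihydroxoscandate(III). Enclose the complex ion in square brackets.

Ligands: 1 bromo (Br, -1), 2 hydroxo (OH, -1), 2 cyano (CN, -1), 1 ammine (NH3, neutral). Ligand charge sum = -5.
Charge balance with lithium (+1) requires 1 complex ion per 2 lithium.

Li2[ScBr(CN)2(NH3)(OH)2]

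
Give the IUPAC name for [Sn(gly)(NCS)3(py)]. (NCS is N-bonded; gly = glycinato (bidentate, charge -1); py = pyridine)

(glycinato)triisothiocyanato(pyridine)tin(IV)

There is no counter-ion, so the complex is neutral overall.
Ligand charges: 3×isothiocyanato (-1 each), 1×glycinato (-1 each), 1×pyridine (neutral); total -4. So Sn + (-4) = 0, giving Sn = +4.
Ligands are named alphabetically: glycinato before isothiocyanato before pyridine.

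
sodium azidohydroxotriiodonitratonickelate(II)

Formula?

Ligands: 1 azido (N3, -1), 1 nitrato (NO3, -1), 1 hydroxo (OH, -1), 3 iodo (I, -1). Ligand charge sum = -6.
Charge balance with sodium (+1) requires 1 complex ion per 4 sodium.

Na4[NiI3(N3)(NO3)(OH)]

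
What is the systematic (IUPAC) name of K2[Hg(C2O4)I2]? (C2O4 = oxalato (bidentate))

The 2 potassium counter-ions carry a total charge of +2, so each complex ion is 2−.
Ligand charges: 2×iodo (-1 each), 1×oxalato (-2 each); total -4. So Hg + (-4) = 2−, giving Hg = +2.
Ligands are named alphabetically: iodo before oxalato.
The complex ion is anionic, so mercury takes the -ate form mercurate(II).

potassium diiodooxalatomercurate(II)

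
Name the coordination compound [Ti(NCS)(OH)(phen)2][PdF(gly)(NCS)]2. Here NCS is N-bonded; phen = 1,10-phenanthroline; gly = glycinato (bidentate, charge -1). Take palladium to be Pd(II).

hydroxoisothiocyanatobis(1,10-phenanthroline)titanium(IV) fluoro(glycinato)isothiocyanatopalladate(II)

Pd is given as +2; the anion's ligand charges sum to -3, so the complex anion is 1−.
With 2 anions per cation, the cation must be 2×1 = 2+.
Cation: ligand charges sum to -2; for the ion to be 2+, Ti = +4.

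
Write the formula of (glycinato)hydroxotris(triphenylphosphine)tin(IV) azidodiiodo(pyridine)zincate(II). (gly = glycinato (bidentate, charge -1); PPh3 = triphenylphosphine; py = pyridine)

Cation [Sn…]: ligand charges -2, Sn(IV) ⇒ ion charge 2+.
Anion [Zn…]: ligand charges -3, Zn(II) ⇒ ion charge 1−.
One 2+ cation requires 2 of the 1− anion.

[Sn(gly)(OH)(PPh3)3][ZnI2(N3)(py)]2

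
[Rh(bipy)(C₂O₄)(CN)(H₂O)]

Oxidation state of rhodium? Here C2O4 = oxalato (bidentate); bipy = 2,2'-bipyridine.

No counter-ion: the bracketed complex is neutral.
Ligand charges: 1×CN = -1; 1×C2O4 = -2; 1×H2O neutral; 1×bipy neutral; sum -3.
Rh + (-3) = 0 ⇒ Rh is +3.

+3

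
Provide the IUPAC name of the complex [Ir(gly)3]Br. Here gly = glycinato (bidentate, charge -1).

The 1 bromide counter-ion carries a total charge of -1, so each complex ion is 1+.
Ligand charges: 3×glycinato (-1 each); total -3. So Ir + (-3) = 1+, giving Ir = +4.

tris(glycinato)iridium(IV) bromide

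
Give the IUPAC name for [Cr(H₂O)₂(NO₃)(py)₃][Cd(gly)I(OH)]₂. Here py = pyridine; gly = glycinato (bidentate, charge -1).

Both ions are complex: the cation is named first with the plain metal name, the anion second with the -ate form; each ion's ligands are alphabetised independently.
Cadmium is always +2 in its complexes; the anion's ligand charges sum to -3, so the complex anion is 1−.
With 2 anions per cation, the cation must be 2×1 = 2+.
Cation: ligand charges sum to -1; for the ion to be 2+, Cr = +3.

diaquanitratotris(pyridine)chromium(III) (glycinato)hydroxoiodocadmate(II)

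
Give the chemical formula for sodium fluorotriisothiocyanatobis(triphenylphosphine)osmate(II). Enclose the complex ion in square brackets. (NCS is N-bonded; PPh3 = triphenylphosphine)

Ligands: 3 isothiocyanato (NCS, -1), 1 fluoro (F, -1), 2 triphenylphosphine (PPh3, neutral). Ligand charge sum = -4.
Charge balance with sodium (+1) requires 1 complex ion per 2 sodium.

Na2[OsF(NCS)3(PPh3)2]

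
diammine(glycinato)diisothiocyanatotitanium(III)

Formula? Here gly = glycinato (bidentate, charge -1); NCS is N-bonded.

[Ti(gly)(NCS)2(NH3)2]

Ligands: 1 glycinato (gly, -1), 2 ammine (NH3, neutral), 2 isothiocyanato (NCS, -1). Ligand charge sum = -3.
With Ti in oxidation state +3, the complex ion is [Ti...].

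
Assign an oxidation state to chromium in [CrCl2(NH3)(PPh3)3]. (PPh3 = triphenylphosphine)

+2

No counter-ion: the bracketed complex is neutral.
Ligand charges: 1×NH3 neutral; 2×Cl = -2; 3×PPh3 neutral; sum -2.
Cr + (-2) = 0 ⇒ Cr is +2.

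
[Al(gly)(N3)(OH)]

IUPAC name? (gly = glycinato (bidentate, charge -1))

There is no counter-ion, so the complex is neutral overall.
Ligand charges: 1×azido (-1 each), 1×hydroxo (-1 each), 1×glycinato (-1 each); total -3. So Al + (-3) = 0, giving Al = +3.
Ligands are named alphabetically: azido before glycinato before hydroxo.

azido(glycinato)hydroxoaluminium(III)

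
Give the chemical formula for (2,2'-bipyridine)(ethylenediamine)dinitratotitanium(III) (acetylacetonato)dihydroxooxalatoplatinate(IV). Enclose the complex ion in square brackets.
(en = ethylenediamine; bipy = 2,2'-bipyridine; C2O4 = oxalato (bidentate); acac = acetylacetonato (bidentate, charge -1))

[Ti(bipy)(en)(NO3)2][Pt(acac)(C2O4)(OH)2]

Cation [Ti…]: ligand charges -2, Ti(III) ⇒ ion charge 1+.
Anion [Pt…]: ligand charges -5, Pt(IV) ⇒ ion charge 1−.
One 1+ cation balances one 1− anion.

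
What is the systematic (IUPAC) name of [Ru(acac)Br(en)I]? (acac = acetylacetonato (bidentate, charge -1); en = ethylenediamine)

(acetylacetonato)bromo(ethylenediamine)iodoruthenium(III)

There is no counter-ion, so the complex is neutral overall.
Ligand charges: 1×acetylacetonato (-1 each), 1×bromo (-1 each), 1×ethylenediamine (neutral), 1×iodo (-1 each); total -3. So Ru + (-3) = 0, giving Ru = +3.
Ligands are named alphabetically: acetylacetonato before bromo before ethylenediamine before iodo.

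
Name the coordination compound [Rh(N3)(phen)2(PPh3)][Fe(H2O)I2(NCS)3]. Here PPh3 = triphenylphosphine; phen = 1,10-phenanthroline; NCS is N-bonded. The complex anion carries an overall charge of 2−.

The complex anion is given as 2−; its ligand charges sum to -5, so Fe = +3.
A 1:1 salt means the cation carries the equal and opposite charge, 2+.
Cation: ligand charges sum to -1; for the ion to be 2+, Rh = +3.

azidobis(1,10-phenanthroline)(triphenylphosphine)rhodium(III) aquadiiodotriisothiocyanatoferrate(III)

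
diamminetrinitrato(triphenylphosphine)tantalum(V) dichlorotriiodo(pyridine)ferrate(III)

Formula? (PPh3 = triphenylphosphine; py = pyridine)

[Ta(NH3)2(NO3)3(PPh3)][FeCl2I3(py)]

Cation [Ta…]: ligand charges -3, Ta(V) ⇒ ion charge 2+.
Anion [Fe…]: ligand charges -5, Fe(III) ⇒ ion charge 2−.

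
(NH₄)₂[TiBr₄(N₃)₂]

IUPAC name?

The 2 ammonium counter-ions carry a total charge of +2, so each complex ion is 2−.
Ligand charges: 2×azido (-1 each), 4×bromo (-1 each); total -6. So Ti + (-6) = 2−, giving Ti = +4.
The complex ion is anionic, so titanium takes the -ate form titanate(IV).

ammonium diazidotetrabromotitanate(IV)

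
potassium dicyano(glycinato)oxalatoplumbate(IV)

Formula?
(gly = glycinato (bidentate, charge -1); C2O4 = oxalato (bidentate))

K[Pb(C2O4)(CN)2(gly)]

Ligands: 1 glycinato (gly, -1), 2 cyano (CN, -1), 1 oxalato (C2O4, -2). Ligand charge sum = -5.
Charge balance with potassium (+1) requires 1 complex ion per 1 potassium.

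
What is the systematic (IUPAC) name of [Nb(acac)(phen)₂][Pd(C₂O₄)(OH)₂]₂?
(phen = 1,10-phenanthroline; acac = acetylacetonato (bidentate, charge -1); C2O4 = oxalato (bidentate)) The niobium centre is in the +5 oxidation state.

Both ions are complex: the cation is named first with the plain metal name, the anion second with the -ate form; each ion's ligands are alphabetised independently.
Nb is given as +5; the cation's ligand charges sum to -1, so the complex cation is 4+.
With 2 anions per cation, each anion must be 4/2 = 2−.
Anion: ligand charges sum to -4; for the ion to be 2−, Pd = +2.

(acetylacetonato)bis(1,10-phenanthroline)niobium(V) dihydroxooxalatopalladate(II)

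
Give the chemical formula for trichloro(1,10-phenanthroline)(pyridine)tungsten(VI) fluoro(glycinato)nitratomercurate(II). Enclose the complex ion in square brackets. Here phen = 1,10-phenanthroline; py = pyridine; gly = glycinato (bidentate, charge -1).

[WCl3(phen)(py)][HgF(gly)(NO3)]3

Cation [W…]: ligand charges -3, W(VI) ⇒ ion charge 3+.
Anion [Hg…]: ligand charges -3, Hg(II) ⇒ ion charge 1−.
One 3+ cation requires 3 of the 1− anion.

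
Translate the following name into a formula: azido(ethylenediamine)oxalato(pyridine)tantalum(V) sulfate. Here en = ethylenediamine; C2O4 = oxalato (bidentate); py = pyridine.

Ligands: 1 ethylenediamine (en, neutral), 1 oxalato (C2O4, -2), 1 azido (N3, -1), 1 pyridine (py, neutral). Ligand charge sum = -3.
With Ta in oxidation state +5, the complex ion is [Ta...]^2+.
Charge balance with sulfate (-2) requires 1 complex ion per 1 sulfate.

[Ta(C2O4)(en)(N3)(py)]SO4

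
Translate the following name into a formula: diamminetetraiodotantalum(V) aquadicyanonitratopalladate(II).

Cation [Ta…]: ligand charges -4, Ta(V) ⇒ ion charge 1+.
Anion [Pd…]: ligand charges -3, Pd(II) ⇒ ion charge 1−.
One 1+ cation balances one 1− anion.

[TaI4(NH3)2][Pd(CN)2(H2O)(NO3)]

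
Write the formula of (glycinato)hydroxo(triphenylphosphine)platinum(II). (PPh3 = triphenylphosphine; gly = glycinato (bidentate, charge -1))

[Pt(gly)(OH)(PPh3)]

Ligands: 1 triphenylphosphine (PPh3, neutral), 1 glycinato (gly, -1), 1 hydroxo (OH, -1). Ligand charge sum = -2.
With Pt in oxidation state +2, the complex ion is [Pt...].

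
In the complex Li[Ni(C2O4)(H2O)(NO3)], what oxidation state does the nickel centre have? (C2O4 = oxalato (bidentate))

1 lithium outside the brackets (+1 each) → the complex ion is 1−.
Ligand charges: 1×NO3 = -1; 1×H2O neutral; 1×C2O4 = -2; sum -3.
Ni + (-3) = 1− ⇒ Ni is +2.

+2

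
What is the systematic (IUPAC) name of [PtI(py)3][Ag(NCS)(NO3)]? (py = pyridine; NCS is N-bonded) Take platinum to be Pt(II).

iodotris(pyridine)platinum(II) isothiocyanatonitratoargentate(I)

Pt is given as +2; the cation's ligand charges sum to -1, so the complex cation is 1+.
A 1:1 salt means the anion carries the equal and opposite charge, 1−.
Anion: ligand charges sum to -2; for the ion to be 1−, Ag = +1.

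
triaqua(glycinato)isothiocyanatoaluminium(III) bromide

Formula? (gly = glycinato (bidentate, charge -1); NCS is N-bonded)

[Al(gly)(H2O)3(NCS)]Br

Ligands: 3 aqua (H2O, neutral), 1 glycinato (gly, -1), 1 isothiocyanato (NCS, -1). Ligand charge sum = -2.
Charge balance with bromide (-1) requires 1 complex ion per 1 bromide.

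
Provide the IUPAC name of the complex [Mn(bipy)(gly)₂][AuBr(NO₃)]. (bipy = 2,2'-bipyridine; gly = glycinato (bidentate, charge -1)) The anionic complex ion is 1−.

Both ions are complex: the cation is named first with the plain metal name, the anion second with the -ate form; each ion's ligands are alphabetised independently.
The complex anion is given as 1−; its ligand charges sum to -2, so Au = +1.
A 1:1 salt means the cation carries the equal and opposite charge, 1+.
Cation: ligand charges sum to -2; for the ion to be 1+, Mn = +3.

(2,2'-bipyridine)bis(glycinato)manganese(III) bromonitratoaurate(I)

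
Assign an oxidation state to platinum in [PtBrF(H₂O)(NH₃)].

No counter-ion: the bracketed complex is neutral.
Ligand charges: 1×F = -1; 1×H2O neutral; 1×NH3 neutral; 1×Br = -1; sum -2.
Pt + (-2) = 0 ⇒ Pt is +2.

+2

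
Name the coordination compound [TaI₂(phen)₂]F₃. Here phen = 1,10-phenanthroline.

diiodobis(1,10-phenanthroline)tantalum(V) fluoride

The 3 fluoride counter-ions carry a total charge of -3, so each complex ion is 3+.
Ligand charges: 2×1,10-phenanthroline (neutral), 2×iodo (-1 each); total -2. So Ta + (-2) = 3+, giving Ta = +5.
Ligands are named alphabetically: iodo before phenanthroline.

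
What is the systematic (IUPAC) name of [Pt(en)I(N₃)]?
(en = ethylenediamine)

There is no counter-ion, so the complex is neutral overall.
Ligand charges: 1×iodo (-1 each), 1×ethylenediamine (neutral), 1×azido (-1 each); total -2. So Pt + (-2) = 0, giving Pt = +2.
Ligands are named alphabetically: azido before ethylenediamine before iodo.

azido(ethylenediamine)iodoplatinum(II)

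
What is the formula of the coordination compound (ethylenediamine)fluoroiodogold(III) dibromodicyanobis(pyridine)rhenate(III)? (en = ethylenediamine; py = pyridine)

Cation [Au…]: ligand charges -2, Au(III) ⇒ ion charge 1+.
Anion [Re…]: ligand charges -4, Re(III) ⇒ ion charge 1−.

[Au(en)FI][ReBr2(CN)2(py)2]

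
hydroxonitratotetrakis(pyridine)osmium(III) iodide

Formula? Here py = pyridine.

[Os(NO3)(OH)(py)4]I

Ligands: 4 pyridine (py, neutral), 1 hydroxo (OH, -1), 1 nitrato (NO3, -1). Ligand charge sum = -2.
Charge balance with iodide (-1) requires 1 complex ion per 1 iodide.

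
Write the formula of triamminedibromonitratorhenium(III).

[ReBr2(NH3)3(NO3)]

Ligands: 3 ammine (NH3, neutral), 2 bromo (Br, -1), 1 nitrato (NO3, -1). Ligand charge sum = -3.
With Re in oxidation state +3, the complex ion is [Re...].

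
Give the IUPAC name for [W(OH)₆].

There is no counter-ion, so the complex is neutral overall.
Ligand charges: 6×hydroxo (-1 each); total -6. So W + (-6) = 0, giving W = +6.

hexahydroxotungsten(VI)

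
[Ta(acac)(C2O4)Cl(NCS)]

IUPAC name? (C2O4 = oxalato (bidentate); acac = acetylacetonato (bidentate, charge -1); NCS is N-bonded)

There is no counter-ion, so the complex is neutral overall.
Ligand charges: 1×oxalato (-2 each), 1×acetylacetonato (-1 each), 1×chloro (-1 each), 1×isothiocyanato (-1 each); total -5. So Ta + (-5) = 0, giving Ta = +5.
Ligands are named alphabetically: acetylacetonato before chloro before isothiocyanato before oxalato.

(acetylacetonato)chloroisothiocyanatooxalatotantalum(V)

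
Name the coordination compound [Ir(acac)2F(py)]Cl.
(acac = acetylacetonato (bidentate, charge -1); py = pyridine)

bis(acetylacetonato)fluoro(pyridine)iridium(IV) chloride

The 1 chloride counter-ion carries a total charge of -1, so each complex ion is 1+.
Ligand charges: 1×fluoro (-1 each), 2×acetylacetonato (-1 each), 1×pyridine (neutral); total -3. So Ir + (-3) = 1+, giving Ir = +4.
Ligands are named alphabetically: acetylacetonato before fluoro before pyridine.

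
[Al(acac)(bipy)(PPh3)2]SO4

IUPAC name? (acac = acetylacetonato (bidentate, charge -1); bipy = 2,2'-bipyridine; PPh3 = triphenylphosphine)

The 1 sulfate counter-ion carries a total charge of -2, so each complex ion is 2+.
Ligand charges: 1×acetylacetonato (-1 each), 1×2,2'-bipyridine (neutral), 2×triphenylphosphine (neutral); total -1. So Al + (-1) = 2+, giving Al = +3.
Ligands are named alphabetically: acetylacetonato before bipyridine before triphenylphosphine.

(acetylacetonato)(2,2'-bipyridine)bis(triphenylphosphine)aluminium(III) sulfate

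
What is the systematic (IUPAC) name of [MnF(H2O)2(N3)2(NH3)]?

There is no counter-ion, so the complex is neutral overall.
Ligand charges: 1×fluoro (-1 each), 1×ammine (neutral), 2×aqua (neutral), 2×azido (-1 each); total -3. So Mn + (-3) = 0, giving Mn = +3.
Ligands are named alphabetically: ammine before aqua before azido before fluoro.

amminediaquadiazidofluoromanganese(III)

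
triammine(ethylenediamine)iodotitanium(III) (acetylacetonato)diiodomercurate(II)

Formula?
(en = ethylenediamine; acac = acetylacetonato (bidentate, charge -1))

[Ti(en)I(NH3)3][Hg(acac)I2]2

Cation [Ti…]: ligand charges -1, Ti(III) ⇒ ion charge 2+.
Anion [Hg…]: ligand charges -3, Hg(II) ⇒ ion charge 1−.
One 2+ cation requires 2 of the 1− anion.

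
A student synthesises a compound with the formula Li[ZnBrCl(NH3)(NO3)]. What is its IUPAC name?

The 1 lithium counter-ion carries a total charge of +1, so each complex ion is 1−.
Ligand charges: 1×bromo (-1 each), 1×nitrato (-1 each), 1×ammine (neutral), 1×chloro (-1 each); total -3. So Zn + (-3) = 1−, giving Zn = +2.
Ligands are named alphabetically: ammine before bromo before chloro before nitrato.
The complex ion is anionic, so zinc takes the -ate form zincate(II).

lithium amminebromochloronitratozincate(II)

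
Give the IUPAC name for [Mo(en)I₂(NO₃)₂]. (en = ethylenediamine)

(ethylenediamine)diiododinitratomolybdenum(IV)

There is no counter-ion, so the complex is neutral overall.
Ligand charges: 1×ethylenediamine (neutral), 2×nitrato (-1 each), 2×iodo (-1 each); total -4. So Mo + (-4) = 0, giving Mo = +4.
Ligands are named alphabetically: ethylenediamine before iodo before nitrato.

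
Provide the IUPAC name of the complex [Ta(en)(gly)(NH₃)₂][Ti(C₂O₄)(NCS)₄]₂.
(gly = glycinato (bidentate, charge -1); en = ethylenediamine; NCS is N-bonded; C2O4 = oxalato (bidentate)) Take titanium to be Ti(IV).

Both ions are complex: the cation is named first with the plain metal name, the anion second with the -ate form; each ion's ligands are alphabetised independently.
Ti is given as +4; the anion's ligand charges sum to -6, so the complex anion is 2−.
With 2 anions per cation, the cation must be 2×2 = 4+.
Cation: ligand charges sum to -1; for the ion to be 4+, Ta = +5.

diammine(ethylenediamine)(glycinato)tantalum(V) tetraisothiocyanatooxalatotitanate(IV)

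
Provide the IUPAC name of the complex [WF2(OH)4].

There is no counter-ion, so the complex is neutral overall.
Ligand charges: 2×fluoro (-1 each), 4×hydroxo (-1 each); total -6. So W + (-6) = 0, giving W = +6.
Ligands are named alphabetically: fluoro before hydroxo.

difluorotetrahydroxotungsten(VI)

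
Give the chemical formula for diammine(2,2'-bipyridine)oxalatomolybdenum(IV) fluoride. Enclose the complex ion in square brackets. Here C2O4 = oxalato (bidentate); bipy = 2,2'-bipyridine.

[Mo(bipy)(C2O4)(NH3)2]F2

Ligands: 1 oxalato (C2O4, -2), 2 ammine (NH3, neutral), 1 2,2'-bipyridine (bipy, neutral). Ligand charge sum = -2.
Charge balance with fluoride (-1) requires 1 complex ion per 2 fluoride.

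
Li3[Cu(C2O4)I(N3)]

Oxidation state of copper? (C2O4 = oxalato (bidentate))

+1

3 lithium outside the brackets (+1 each) → the complex ion is 3−.
Ligand charges: 1×I = -1; 1×C2O4 = -2; 1×N3 = -1; sum -4.
Cu + (-4) = 3− ⇒ Cu is +1.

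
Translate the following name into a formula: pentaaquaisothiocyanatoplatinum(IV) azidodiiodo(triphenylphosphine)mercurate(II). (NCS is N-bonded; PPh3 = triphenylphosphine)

Cation [Pt…]: ligand charges -1, Pt(IV) ⇒ ion charge 3+.
Anion [Hg…]: ligand charges -3, Hg(II) ⇒ ion charge 1−.

[Pt(H2O)5(NCS)][HgI2(N3)(PPh3)]3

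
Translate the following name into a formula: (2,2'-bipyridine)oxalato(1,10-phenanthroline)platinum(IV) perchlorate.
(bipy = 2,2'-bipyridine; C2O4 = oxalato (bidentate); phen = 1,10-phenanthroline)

Ligands: 1 2,2'-bipyridine (bipy, neutral), 1 oxalato (C2O4, -2), 1 1,10-phenanthroline (phen, neutral). Ligand charge sum = -2.
Charge balance with perchlorate (-1) requires 1 complex ion per 2 perchlorate.

[Pt(bipy)(C2O4)(phen)](ClO4)2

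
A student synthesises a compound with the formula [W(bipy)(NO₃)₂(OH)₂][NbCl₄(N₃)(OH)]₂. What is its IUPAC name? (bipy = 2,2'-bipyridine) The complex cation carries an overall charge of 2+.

(2,2'-bipyridine)dihydroxodinitratotungsten(VI) azidotetrachlorohydroxoniobate(V)

The complex cation is given as 2+; its ligand charges sum to -4, so W = +6.
With 2 anions per cation, each anion must be 2/2 = 1−.
Anion: ligand charges sum to -6; for the ion to be 1−, Nb = +5.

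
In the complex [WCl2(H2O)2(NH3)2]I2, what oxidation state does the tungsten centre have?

2 iodide outside the brackets (-1 each) → the complex ion is 2+.
Ligand charges: 2×H2O neutral; 2×NH3 neutral; 2×Cl = -2; sum -2.
W + (-2) = 2+ ⇒ W is +4.

+4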